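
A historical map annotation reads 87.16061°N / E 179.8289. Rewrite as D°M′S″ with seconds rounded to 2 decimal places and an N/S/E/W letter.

87°09′38.20″ N, 179°49′44.04″ E

φ: 0.160610 × 60 = 9.63660′ → 9′, remainder × 60 = 38.1960″
Lon: 0.828900 × 60 = 49.73400′ → 49′, remainder × 60 = 44.0400″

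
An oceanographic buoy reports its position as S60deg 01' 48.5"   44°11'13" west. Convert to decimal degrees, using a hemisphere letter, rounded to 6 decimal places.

60.030139° S, 44.186944° W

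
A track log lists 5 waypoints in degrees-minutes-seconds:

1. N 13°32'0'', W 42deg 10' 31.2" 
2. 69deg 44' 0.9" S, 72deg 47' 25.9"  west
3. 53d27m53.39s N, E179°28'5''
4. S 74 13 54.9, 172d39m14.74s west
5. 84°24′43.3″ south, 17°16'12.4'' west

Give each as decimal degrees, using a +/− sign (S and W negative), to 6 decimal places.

1. 13.533333, -42.175333
2. -69.733583, -72.790528
3. 53.464831, 179.468056
4. -74.231917, -172.654094
5. -84.412028, -17.270111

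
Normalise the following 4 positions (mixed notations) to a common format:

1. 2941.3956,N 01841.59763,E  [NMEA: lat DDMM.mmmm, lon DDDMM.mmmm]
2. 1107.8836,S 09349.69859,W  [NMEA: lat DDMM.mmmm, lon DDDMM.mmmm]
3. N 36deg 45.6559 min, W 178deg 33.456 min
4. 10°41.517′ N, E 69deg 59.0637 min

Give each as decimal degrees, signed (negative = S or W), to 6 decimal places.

Point 1:
  Lat: degrees = first 2 digits = 29, minutes = 41.3956; 29 + 41.3956/60 = 29.6899267
  N ⇒ keep positive
  Longitude: degrees = first 3 digits = 18, minutes = 41.59763; 18 + 41.59763/60 = 18.6932938
  E ⇒ keep positive
Point 2:
  φ: degrees = first 2 digits = 11, minutes = 7.8836; 11 + 7.8836/60 = 11.1313933
  S → negative
  λ: split at 3 digits → 093° and 49.69859′; 93 + 49.69859/60 = 93.8283098
  W ⇒ negate
Point 3:
  Lat: 36 + 45.6559/60 = 36.7609317
  N ⇒ keep positive
  Longitude: 178 + 33.456/60 = 178.5576000
  hemisphere W, so the sign is −
Point 4:
  Lat: 41.517′ = 0.691950°; total 10.6919500
  N ⇒ keep positive
  λ: 69 + 59.0637/60 = 69.9843950
  E ⇒ keep positive

1. 29.689927, 18.693294
2. -11.131393, -93.828310
3. 36.760932, -178.557600
4. 10.691950, 69.984395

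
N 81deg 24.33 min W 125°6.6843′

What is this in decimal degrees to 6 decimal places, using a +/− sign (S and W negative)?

81.405500, -125.111405

Lat: 81 + 24.33/60 = 81.4055000
N ⇒ keep positive
Longitude: 125 + 6.6843/60 = 125.1114050
W → negative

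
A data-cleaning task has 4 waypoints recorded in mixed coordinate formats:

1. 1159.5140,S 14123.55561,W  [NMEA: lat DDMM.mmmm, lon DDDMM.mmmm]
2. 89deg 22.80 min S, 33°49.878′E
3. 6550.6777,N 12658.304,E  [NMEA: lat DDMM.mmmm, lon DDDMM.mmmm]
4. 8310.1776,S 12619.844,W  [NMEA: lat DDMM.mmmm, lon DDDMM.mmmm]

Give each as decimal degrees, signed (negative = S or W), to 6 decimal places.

Point 1:
  Lat: split at 2 digits → 11° and 59.514′; 11 + 59.514/60 = 11.9919000
  S ⇒ negate
  λ: degrees = first 3 digits = 141, minutes = 23.55561; 141 + 23.55561/60 = 141.3925935
  hemisphere W, so the sign is −
Point 2:
  Latitude: 22.8′ = 0.380000°; total 89.3800000
  hemisphere S, so the sign is −
  Lon: 33 + 49.878/60 = 33.8313000
  E → positive
Point 3:
  Latitude: degrees = first 2 digits = 65, minutes = 50.6777; 65 + 50.6777/60 = 65.8446283
  N → positive
  λ: split at 3 digits → 126° and 58.304′; 126 + 58.304/60 = 126.9717333
  E ⇒ keep positive
Point 4:
  Latitude: split at 2 digits → 83° and 10.1776′; 83 + 10.1776/60 = 83.1696267
  S ⇒ negate
  Lon: degrees = first 3 digits = 126, minutes = 19.844; 126 + 19.844/60 = 126.3307333
  hemisphere W, so the sign is −

1. -11.991900, -141.392594
2. -89.380000, 33.831300
3. 65.844628, 126.971733
4. -83.169627, -126.330733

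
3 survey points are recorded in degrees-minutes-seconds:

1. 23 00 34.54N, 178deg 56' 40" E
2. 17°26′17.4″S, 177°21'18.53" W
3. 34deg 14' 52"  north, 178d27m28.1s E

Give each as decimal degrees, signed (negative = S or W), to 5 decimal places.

1. 23.00959, 178.94444
2. -17.43817, -177.35515
3. 34.24778, 178.45781

Point 1:
  φ: 23° + 0/60 + 34.54/3600 = 23 + 0.000000 + 0.009594 = 23.009594
  N ⇒ keep positive
  Lon: 56′ + 40″ = 56.66667′; 178 + 56.66667/60 = 178.944444
  E ⇒ keep positive
Point 2:
  Latitude: 17° + 26/60 + 17.4/3600 = 17 + 0.433333 + 0.004833 = 17.438167
  S ⇒ negate
  λ: 177 + 21/60 + 18.53/3600 = 177.355147
  W → negative
Point 3:
  Latitude: 34 + 14/60 + 52/3600 = 34.247778
  N → positive
  Lon: 178° + 27/60 + 28.1/3600 = 178 + 0.450000 + 0.007806 = 178.457806
  E ⇒ keep positive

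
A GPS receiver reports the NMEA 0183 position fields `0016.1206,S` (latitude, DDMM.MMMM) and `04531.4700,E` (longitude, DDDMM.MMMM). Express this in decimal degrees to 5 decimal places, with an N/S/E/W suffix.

0.26868° S, 45.52450° E

φ: degrees = first 2 digits = 0, minutes = 16.1206; 0 + 16.1206/60 = 0.268677
Lon: degrees = first 3 digits = 45, minutes = 31.47; 45 + 31.47/60 = 45.524500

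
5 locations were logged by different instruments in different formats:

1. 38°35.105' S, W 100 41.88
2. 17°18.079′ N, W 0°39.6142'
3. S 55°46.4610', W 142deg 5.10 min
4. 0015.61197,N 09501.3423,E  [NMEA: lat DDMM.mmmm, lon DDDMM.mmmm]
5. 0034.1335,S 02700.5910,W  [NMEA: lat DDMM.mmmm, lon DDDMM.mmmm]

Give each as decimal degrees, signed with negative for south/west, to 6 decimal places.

Point 1:
  Lat: 38 + 35.105/60 = 38.5850833
  S ⇒ negate
  λ: 100 + 41.88/60 = 100.6980000
  W ⇒ negate
Point 2:
  Latitude: 17 + 18.079/60 = 17.3013167
  N → positive
  Lon: 39.6142′ = 0.660237°; total 0.6602367
  hemisphere W, so the sign is −
Point 3:
  φ: 46.461′ = 0.774350°; total 55.7743500
  S → negative
  Longitude: 142 + 5.1/60 = 142.0850000
  hemisphere W, so the sign is −
Point 4:
  φ: degrees = first 2 digits = 0, minutes = 15.61197; 0 + 15.61197/60 = 0.2601995
  N ⇒ keep positive
  Lon: degrees = first 3 digits = 95, minutes = 1.3423; 95 + 1.3423/60 = 95.0223717
  E ⇒ keep positive
Point 5:
  Latitude: degrees = first 2 digits = 0, minutes = 34.1335; 0 + 34.1335/60 = 0.5688917
  S ⇒ negate
  λ: degrees = first 3 digits = 27, minutes = 0.591; 27 + 0.591/60 = 27.0098500
  hemisphere W, so the sign is −

1. -38.585083, -100.698000
2. 17.301317, -0.660237
3. -55.774350, -142.085000
4. 0.260200, 95.022372
5. -0.568892, -27.009850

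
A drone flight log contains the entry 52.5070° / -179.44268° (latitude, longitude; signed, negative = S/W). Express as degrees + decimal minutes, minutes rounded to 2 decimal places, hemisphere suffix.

52° 30.42′ N, 179° 26.56′ W

φ: 52° + 0.507000 × 60 = 52° 30.4200′
Longitude is negative → W; |value| = 179.442680
λ: fractional part 0.442680 → 26.5608 minutes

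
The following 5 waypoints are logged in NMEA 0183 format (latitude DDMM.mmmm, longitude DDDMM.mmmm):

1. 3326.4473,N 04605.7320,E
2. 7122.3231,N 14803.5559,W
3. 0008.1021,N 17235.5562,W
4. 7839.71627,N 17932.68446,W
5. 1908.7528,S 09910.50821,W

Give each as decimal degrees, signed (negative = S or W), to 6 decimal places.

1. 33.440788, 46.095533
2. 71.372052, -148.059265
3. 0.135035, -172.592603
4. 78.661938, -179.544741
5. -19.145880, -99.175137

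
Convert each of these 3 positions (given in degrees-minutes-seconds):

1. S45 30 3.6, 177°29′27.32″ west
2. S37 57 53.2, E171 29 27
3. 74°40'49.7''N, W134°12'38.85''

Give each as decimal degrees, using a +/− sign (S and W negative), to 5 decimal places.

1. -45.50100, -177.49092
2. -37.96478, 171.49083
3. 74.68047, -134.21079

Point 1:
  φ: 30′ + 3.6″ = 30.06000′; 45 + 30.06000/60 = 45.501000
  hemisphere S, so the sign is −
  Lon: 29′ + 27.32″ = 29.45533′; 177 + 29.45533/60 = 177.490922
  W ⇒ negate
Point 2:
  Latitude: 37° + 57/60 + 53.2/3600 = 37 + 0.950000 + 0.014778 = 37.964778
  S ⇒ negate
  λ: 171 + 29/60 + 27/3600 = 171.490833
  E → positive
Point 3:
  Lat: 74 + 40/60 + 49.7/3600 = 74.680472
  N → positive
  Lon: 12′ + 38.85″ = 12.64750′; 134 + 12.64750/60 = 134.210792
  hemisphere W, so the sign is −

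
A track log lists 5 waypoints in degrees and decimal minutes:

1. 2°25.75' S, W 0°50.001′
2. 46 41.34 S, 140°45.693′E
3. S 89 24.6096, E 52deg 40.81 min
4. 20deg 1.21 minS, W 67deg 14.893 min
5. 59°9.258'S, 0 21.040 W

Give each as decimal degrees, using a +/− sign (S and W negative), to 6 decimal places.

Point 1:
  Lat: 25.75′ = 0.429167°; total 2.4291667
  hemisphere S, so the sign is −
  λ: 0 + 50.001/60 = 0.8333500
  hemisphere W, so the sign is −
Point 2:
  φ: 41.34′ = 0.689000°; total 46.6890000
  S ⇒ negate
  Lon: 45.693′ = 0.761550°; total 140.7615500
  E → positive
Point 3:
  Latitude: 89 + 24.6096/60 = 89.4101600
  S ⇒ negate
  Lon: 52 + 40.81/60 = 52.6801667
  E ⇒ keep positive
Point 4:
  Latitude: 20 + 1.21/60 = 20.0201667
  hemisphere S, so the sign is −
  Lon: 67 + 14.893/60 = 67.2482167
  hemisphere W, so the sign is −
Point 5:
  φ: 59 + 9.258/60 = 59.1543000
  S ⇒ negate
  Longitude: 0 + 21.04/60 = 0.3506667
  W ⇒ negate

1. -2.429167, -0.833350
2. -46.689000, 140.761550
3. -89.410160, 52.680167
4. -20.020167, -67.248217
5. -59.154300, -0.350667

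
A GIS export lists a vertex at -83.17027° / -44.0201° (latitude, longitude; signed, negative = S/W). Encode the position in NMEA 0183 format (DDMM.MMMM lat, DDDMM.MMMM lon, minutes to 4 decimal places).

8310.2162,S / 04401.2060,W

Latitude is negative → S; |value| = 83.170270
Lat: minutes = (83.170270 − 83) × 60 = 10.216200
Longitude is negative → W; |value| = 44.020100
λ: fractional part 0.020100 → 1.206000 minutes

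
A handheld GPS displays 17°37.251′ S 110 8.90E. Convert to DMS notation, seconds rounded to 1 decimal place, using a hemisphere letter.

17°37′15.1″ S, 110°08′54.0″ E

Lat: 37.25100′ → 37′ and 0.25100 × 60 = 15.060″
λ: 8.90000′ → 8′ and 0.90000 × 60 = 54.000″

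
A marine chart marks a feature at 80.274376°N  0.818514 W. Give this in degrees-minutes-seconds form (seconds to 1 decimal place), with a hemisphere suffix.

80°16′27.8″ N, 0°49′6.7″ W

Latitude: 0.274376° → 16.46256′; 0.46256 × 60 = 27.754″
λ: 0.818514 × 60 = 49.11084′ → 49′, remainder × 60 = 6.650″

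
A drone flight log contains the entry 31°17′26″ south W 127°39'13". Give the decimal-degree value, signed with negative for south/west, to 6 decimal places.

-31.290556, -127.653611

Latitude: 17′ + 26″ = 17.43333′; 31 + 17.43333/60 = 31.2905556
S ⇒ negate
Lon: 39′ + 13″ = 39.21667′; 127 + 39.21667/60 = 127.6536111
W ⇒ negate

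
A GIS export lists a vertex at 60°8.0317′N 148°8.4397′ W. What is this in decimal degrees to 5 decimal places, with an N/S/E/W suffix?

60.13386° N, 148.14066° W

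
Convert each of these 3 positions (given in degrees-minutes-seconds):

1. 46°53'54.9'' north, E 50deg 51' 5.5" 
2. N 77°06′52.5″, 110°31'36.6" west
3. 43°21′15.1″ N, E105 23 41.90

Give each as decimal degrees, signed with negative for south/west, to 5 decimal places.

1. 46.89858, 50.85153
2. 77.11458, -110.52683
3. 43.35419, 105.39497

Point 1:
  Latitude: 53′ + 54.9″ = 53.91500′; 46 + 53.91500/60 = 46.898583
  N ⇒ keep positive
  Lon: 51′ + 5.5″ = 51.09167′; 50 + 51.09167/60 = 50.851528
  E → positive
Point 2:
  φ: 77 + 6/60 + 52.5/3600 = 77.114583
  N → positive
  Lon: 31′ + 36.6″ = 31.61000′; 110 + 31.61000/60 = 110.526833
  W → negative
Point 3:
  φ: 21′ + 15.1″ = 21.25167′; 43 + 21.25167/60 = 43.354194
  N ⇒ keep positive
  Longitude: 105° + 23/60 + 41.9/3600 = 105 + 0.383333 + 0.011639 = 105.394972
  E ⇒ keep positive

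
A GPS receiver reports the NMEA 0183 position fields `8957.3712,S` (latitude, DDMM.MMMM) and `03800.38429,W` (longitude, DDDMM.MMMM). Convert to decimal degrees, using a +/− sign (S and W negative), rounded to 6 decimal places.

-89.956187, -38.006405

φ: split at 2 digits → 89° and 57.3712′; 89 + 57.3712/60 = 89.9561867
S → negative
λ: degrees = first 3 digits = 38, minutes = 0.38429; 38 + 0.38429/60 = 38.0064048
W → negative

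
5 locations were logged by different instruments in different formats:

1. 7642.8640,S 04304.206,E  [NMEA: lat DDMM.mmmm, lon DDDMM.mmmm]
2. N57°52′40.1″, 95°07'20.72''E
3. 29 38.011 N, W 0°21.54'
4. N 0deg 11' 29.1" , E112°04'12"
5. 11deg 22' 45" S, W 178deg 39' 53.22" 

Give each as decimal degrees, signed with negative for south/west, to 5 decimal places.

1. -76.71440, 43.07010
2. 57.87781, 95.12242
3. 29.63352, -0.35900
4. 0.19142, 112.07000
5. -11.37917, -178.66478

Point 1:
  Lat: split at 2 digits → 76° and 42.864′; 76 + 42.864/60 = 76.714400
  S ⇒ negate
  Longitude: degrees = first 3 digits = 43, minutes = 4.206; 43 + 4.206/60 = 43.070100
  E → positive
Point 2:
  Latitude: 57 + 52/60 + 40.1/3600 = 57.877806
  N ⇒ keep positive
  Lon: 95° + 7/60 + 20.72/3600 = 95 + 0.116667 + 0.005756 = 95.122422
  E ⇒ keep positive
Point 3:
  Latitude: 29 + 38.011/60 = 29.633517
  N ⇒ keep positive
  Lon: 0 + 21.54/60 = 0.359000
  W → negative
Point 4:
  Latitude: 11′ + 29.1″ = 11.48500′; 0 + 11.48500/60 = 0.191417
  N → positive
  Longitude: 112° + 4/60 + 12/3600 = 112 + 0.066667 + 0.003333 = 112.070000
  E → positive
Point 5:
  φ: 22′ + 45″ = 22.75000′; 11 + 22.75000/60 = 11.379167
  hemisphere S, so the sign is −
  Lon: 178° + 39/60 + 53.22/3600 = 178 + 0.650000 + 0.014783 = 178.664783
  W ⇒ negate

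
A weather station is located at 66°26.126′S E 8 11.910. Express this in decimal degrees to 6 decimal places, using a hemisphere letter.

φ: 26.126′ = 0.435433°; total 66.4354333
Lon: 11.91′ = 0.198500°; total 8.1985000

66.435433° S, 8.198500° E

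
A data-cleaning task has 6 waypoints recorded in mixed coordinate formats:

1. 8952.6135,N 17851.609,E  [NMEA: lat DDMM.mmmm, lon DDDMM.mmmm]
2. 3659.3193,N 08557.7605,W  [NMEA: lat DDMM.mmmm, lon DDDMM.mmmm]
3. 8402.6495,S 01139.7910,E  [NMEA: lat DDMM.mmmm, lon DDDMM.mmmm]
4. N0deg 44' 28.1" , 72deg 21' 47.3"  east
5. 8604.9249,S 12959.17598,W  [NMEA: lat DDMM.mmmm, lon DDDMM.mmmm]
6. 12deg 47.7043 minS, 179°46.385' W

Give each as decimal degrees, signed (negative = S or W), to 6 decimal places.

Point 1:
  Lat: split at 2 digits → 89° and 52.6135′; 89 + 52.6135/60 = 89.8768917
  N → positive
  Lon: split at 3 digits → 178° and 51.609′; 178 + 51.609/60 = 178.8601500
  E → positive
Point 2:
  φ: split at 2 digits → 36° and 59.3193′; 36 + 59.3193/60 = 36.9886550
  N → positive
  Lon: degrees = first 3 digits = 85, minutes = 57.7605; 85 + 57.7605/60 = 85.9626750
  hemisphere W, so the sign is −
Point 3:
  φ: degrees = first 2 digits = 84, minutes = 2.6495; 84 + 2.6495/60 = 84.0441583
  S ⇒ negate
  Lon: degrees = first 3 digits = 11, minutes = 39.791; 11 + 39.791/60 = 11.6631833
  E → positive
Point 4:
  Latitude: 44′ + 28.1″ = 44.46833′; 0 + 44.46833/60 = 0.7411389
  N ⇒ keep positive
  Lon: 21′ + 47.3″ = 21.78833′; 72 + 21.78833/60 = 72.3631389
  E ⇒ keep positive
Point 5:
  Lat: split at 2 digits → 86° and 4.9249′; 86 + 4.9249/60 = 86.0820817
  S ⇒ negate
  λ: split at 3 digits → 129° and 59.17598′; 129 + 59.17598/60 = 129.9862663
  W ⇒ negate
Point 6:
  φ: 12 + 47.7043/60 = 12.7950717
  S → negative
  Lon: 46.385′ = 0.773083°; total 179.7730833
  hemisphere W, so the sign is −

1. 89.876892, 178.860150
2. 36.988655, -85.962675
3. -84.044158, 11.663183
4. 0.741139, 72.363139
5. -86.082082, -129.986266
6. -12.795072, -179.773083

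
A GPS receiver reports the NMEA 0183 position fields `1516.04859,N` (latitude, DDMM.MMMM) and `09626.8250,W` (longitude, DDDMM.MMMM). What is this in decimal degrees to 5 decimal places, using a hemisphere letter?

Lat: degrees = first 2 digits = 15, minutes = 16.04859; 15 + 16.04859/60 = 15.267477
λ: degrees = first 3 digits = 96, minutes = 26.825; 96 + 26.825/60 = 96.447083

15.26748° N, 96.44708° W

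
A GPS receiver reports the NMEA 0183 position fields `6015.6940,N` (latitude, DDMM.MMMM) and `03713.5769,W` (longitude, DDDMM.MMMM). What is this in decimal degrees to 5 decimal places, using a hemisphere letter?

Lat: split at 2 digits → 60° and 15.694′; 60 + 15.694/60 = 60.261567
Longitude: split at 3 digits → 037° and 13.5769′; 37 + 13.5769/60 = 37.226282

60.26157° N, 37.22628° W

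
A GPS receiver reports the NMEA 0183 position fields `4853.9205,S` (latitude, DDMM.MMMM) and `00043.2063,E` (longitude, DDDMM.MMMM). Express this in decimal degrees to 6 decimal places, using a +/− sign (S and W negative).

-48.898675, 0.720105

Lat: split at 2 digits → 48° and 53.9205′; 48 + 53.9205/60 = 48.8986750
S → negative
λ: split at 3 digits → 000° and 43.2063′; 0 + 43.2063/60 = 0.7201050
E ⇒ keep positive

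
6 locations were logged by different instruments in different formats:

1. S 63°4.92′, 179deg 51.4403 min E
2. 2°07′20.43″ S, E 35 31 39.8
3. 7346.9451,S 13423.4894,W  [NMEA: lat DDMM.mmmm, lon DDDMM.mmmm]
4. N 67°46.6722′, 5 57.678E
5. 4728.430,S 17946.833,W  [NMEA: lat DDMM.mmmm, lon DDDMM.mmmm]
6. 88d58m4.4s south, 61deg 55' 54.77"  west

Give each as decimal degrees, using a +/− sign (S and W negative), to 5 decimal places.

1. -63.08200, 179.85734
2. -2.12234, 35.52772
3. -73.78242, -134.39149
4. 67.77787, 5.96130
5. -47.47383, -179.78055
6. -88.96789, -61.93188

Point 1:
  Latitude: 63 + 4.92/60 = 63.082000
  S ⇒ negate
  Longitude: 179 + 51.4403/60 = 179.857338
  E → positive
Point 2:
  φ: 7′ + 20.43″ = 7.34050′; 2 + 7.34050/60 = 2.122342
  S ⇒ negate
  λ: 31′ + 39.8″ = 31.66333′; 35 + 31.66333/60 = 35.527722
  E ⇒ keep positive
Point 3:
  φ: degrees = first 2 digits = 73, minutes = 46.9451; 73 + 46.9451/60 = 73.782418
  S ⇒ negate
  Longitude: degrees = first 3 digits = 134, minutes = 23.4894; 134 + 23.4894/60 = 134.391490
  W → negative
Point 4:
  φ: 67 + 46.6722/60 = 67.777870
  N → positive
  λ: 5 + 57.678/60 = 5.961300
  E → positive
Point 5:
  φ: split at 2 digits → 47° and 28.43′; 47 + 28.43/60 = 47.473833
  S ⇒ negate
  Longitude: split at 3 digits → 179° and 46.833′; 179 + 46.833/60 = 179.780550
  W → negative
Point 6:
  Latitude: 58′ + 4.4″ = 58.07333′; 88 + 58.07333/60 = 88.967889
  S ⇒ negate
  Longitude: 55′ + 54.77″ = 55.91283′; 61 + 55.91283/60 = 61.931881
  hemisphere W, so the sign is −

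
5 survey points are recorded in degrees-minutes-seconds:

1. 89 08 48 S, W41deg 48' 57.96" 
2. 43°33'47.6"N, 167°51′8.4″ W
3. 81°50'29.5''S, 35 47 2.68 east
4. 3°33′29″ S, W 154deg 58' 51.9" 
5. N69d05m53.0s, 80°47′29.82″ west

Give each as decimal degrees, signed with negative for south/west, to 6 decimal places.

1. -89.146667, -41.816100
2. 43.563222, -167.852333
3. -81.841528, 35.784078
4. -3.558056, -154.981083
5. 69.098056, -80.791617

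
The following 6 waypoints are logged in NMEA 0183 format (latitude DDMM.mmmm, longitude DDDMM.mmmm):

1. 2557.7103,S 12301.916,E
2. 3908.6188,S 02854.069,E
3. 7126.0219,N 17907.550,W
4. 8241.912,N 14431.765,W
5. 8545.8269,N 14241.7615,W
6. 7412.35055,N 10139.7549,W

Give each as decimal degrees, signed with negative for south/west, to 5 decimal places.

Point 1:
  Lat: split at 2 digits → 25° and 57.7103′; 25 + 57.7103/60 = 25.961838
  hemisphere S, so the sign is −
  Longitude: degrees = first 3 digits = 123, minutes = 1.916; 123 + 1.916/60 = 123.031933
  E → positive
Point 2:
  φ: degrees = first 2 digits = 39, minutes = 8.6188; 39 + 8.6188/60 = 39.143647
  S → negative
  Longitude: split at 3 digits → 028° and 54.069′; 28 + 54.069/60 = 28.901150
  E → positive
Point 3:
  Lat: split at 2 digits → 71° and 26.0219′; 71 + 26.0219/60 = 71.433698
  N ⇒ keep positive
  Longitude: split at 3 digits → 179° and 7.55′; 179 + 7.55/60 = 179.125833
  hemisphere W, so the sign is −
Point 4:
  Latitude: degrees = first 2 digits = 82, minutes = 41.912; 82 + 41.912/60 = 82.698533
  N ⇒ keep positive
  Longitude: degrees = first 3 digits = 144, minutes = 31.765; 144 + 31.765/60 = 144.529417
  W → negative
Point 5:
  Latitude: split at 2 digits → 85° and 45.8269′; 85 + 45.8269/60 = 85.763782
  N → positive
  λ: split at 3 digits → 142° and 41.7615′; 142 + 41.7615/60 = 142.696025
  hemisphere W, so the sign is −
Point 6:
  Lat: degrees = first 2 digits = 74, minutes = 12.35055; 74 + 12.35055/60 = 74.205843
  N ⇒ keep positive
  Lon: split at 3 digits → 101° and 39.7549′; 101 + 39.7549/60 = 101.662582
  W ⇒ negate

1. -25.96184, 123.03193
2. -39.14365, 28.90115
3. 71.43370, -179.12583
4. 82.69853, -144.52942
5. 85.76378, -142.69603
6. 74.20584, -101.66258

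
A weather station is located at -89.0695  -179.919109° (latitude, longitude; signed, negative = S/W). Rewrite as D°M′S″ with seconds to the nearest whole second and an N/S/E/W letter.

89°04′10″ S, 179°55′9″ W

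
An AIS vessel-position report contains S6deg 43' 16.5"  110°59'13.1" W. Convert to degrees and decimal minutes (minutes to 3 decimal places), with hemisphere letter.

Latitude: 43 + 16.5/60 = 43.27500′
λ: 59 + 13.1/60 = 59.21833′

6° 43.275′ S, 110° 59.218′ W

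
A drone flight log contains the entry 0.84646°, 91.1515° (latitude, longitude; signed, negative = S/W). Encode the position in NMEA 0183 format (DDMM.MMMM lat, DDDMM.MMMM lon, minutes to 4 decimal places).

0050.7876,N / 09109.0900,E

φ: fractional part 0.846460 → 50.787600 minutes
Longitude: minutes = (91.151500 − 91) × 60 = 9.090000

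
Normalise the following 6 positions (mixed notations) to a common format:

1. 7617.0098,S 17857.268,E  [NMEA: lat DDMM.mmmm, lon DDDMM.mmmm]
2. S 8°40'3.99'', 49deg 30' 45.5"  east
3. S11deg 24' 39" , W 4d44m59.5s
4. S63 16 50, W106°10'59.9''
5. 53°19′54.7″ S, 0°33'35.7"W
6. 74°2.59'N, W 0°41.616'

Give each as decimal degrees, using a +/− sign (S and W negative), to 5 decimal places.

1. -76.28350, 178.95447
2. -8.66778, 49.51264
3. -11.41083, -4.74986
4. -63.28056, -106.18331
5. -53.33186, -0.55992
6. 74.04317, -0.69360

Point 1:
  φ: degrees = first 2 digits = 76, minutes = 17.0098; 76 + 17.0098/60 = 76.283497
  S → negative
  Longitude: degrees = first 3 digits = 178, minutes = 57.268; 178 + 57.268/60 = 178.954467
  E ⇒ keep positive
Point 2:
  φ: 8 + 40/60 + 3.99/3600 = 8.667775
  S ⇒ negate
  λ: 49 + 30/60 + 45.5/3600 = 49.512639
  E ⇒ keep positive
Point 3:
  Lat: 11 + 24/60 + 39/3600 = 11.410833
  hemisphere S, so the sign is −
  Lon: 4° + 44/60 + 59.5/3600 = 4 + 0.733333 + 0.016528 = 4.749861
  W ⇒ negate
Point 4:
  Latitude: 16′ + 50″ = 16.83333′; 63 + 16.83333/60 = 63.280556
  hemisphere S, so the sign is −
  λ: 106 + 10/60 + 59.9/3600 = 106.183306
  W ⇒ negate
Point 5:
  Latitude: 19′ + 54.7″ = 19.91167′; 53 + 19.91167/60 = 53.331861
  S → negative
  Longitude: 0 + 33/60 + 35.7/3600 = 0.559917
  W → negative
Point 6:
  φ: 2.59′ = 0.043167°; total 74.043167
  N ⇒ keep positive
  Longitude: 0 + 41.616/60 = 0.693600
  hemisphere W, so the sign is −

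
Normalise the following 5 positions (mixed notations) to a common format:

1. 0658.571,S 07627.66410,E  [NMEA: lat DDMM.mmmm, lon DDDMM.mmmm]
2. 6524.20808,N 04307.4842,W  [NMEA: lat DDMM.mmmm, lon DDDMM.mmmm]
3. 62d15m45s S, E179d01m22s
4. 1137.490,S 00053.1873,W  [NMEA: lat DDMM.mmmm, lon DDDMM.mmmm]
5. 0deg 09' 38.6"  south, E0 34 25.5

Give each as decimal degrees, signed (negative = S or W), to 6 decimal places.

Point 1:
  Latitude: degrees = first 2 digits = 6, minutes = 58.571; 6 + 58.571/60 = 6.9761833
  hemisphere S, so the sign is −
  λ: degrees = first 3 digits = 76, minutes = 27.6641; 76 + 27.6641/60 = 76.4610683
  E ⇒ keep positive
Point 2:
  Lat: degrees = first 2 digits = 65, minutes = 24.20808; 65 + 24.20808/60 = 65.4034680
  N ⇒ keep positive
  Lon: degrees = first 3 digits = 43, minutes = 7.4842; 43 + 7.4842/60 = 43.1247367
  W → negative
Point 3:
  φ: 62 + 15/60 + 45/3600 = 62.2625000
  hemisphere S, so the sign is −
  λ: 179° + 1/60 + 22/3600 = 179 + 0.016667 + 0.006111 = 179.0227778
  E → positive
Point 4:
  φ: split at 2 digits → 11° and 37.49′; 11 + 37.49/60 = 11.6248333
  S ⇒ negate
  Longitude: split at 3 digits → 000° and 53.1873′; 0 + 53.1873/60 = 0.8864550
  hemisphere W, so the sign is −
Point 5:
  φ: 0° + 9/60 + 38.6/3600 = 0 + 0.150000 + 0.010722 = 0.1607222
  hemisphere S, so the sign is −
  Lon: 34′ + 25.5″ = 34.42500′; 0 + 34.42500/60 = 0.5737500
  E → positive

1. -6.976183, 76.461068
2. 65.403468, -43.124737
3. -62.262500, 179.022778
4. -11.624833, -0.886455
5. -0.160722, 0.573750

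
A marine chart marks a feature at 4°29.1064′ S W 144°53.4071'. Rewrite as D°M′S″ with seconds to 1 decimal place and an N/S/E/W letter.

4°29′6.4″ S, 144°53′24.4″ W

φ: 29.10640′ → 29′ and 0.10640 × 60 = 6.384″
Lon: 53.40710′ → 53′ and 0.40710 × 60 = 24.426″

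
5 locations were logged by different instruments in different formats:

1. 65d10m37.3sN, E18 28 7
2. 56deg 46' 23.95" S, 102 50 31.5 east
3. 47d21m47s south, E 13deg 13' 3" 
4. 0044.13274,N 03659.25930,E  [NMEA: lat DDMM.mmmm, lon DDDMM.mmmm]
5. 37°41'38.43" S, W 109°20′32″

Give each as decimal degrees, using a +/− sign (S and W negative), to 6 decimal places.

1. 65.177028, 18.468611
2. -56.773319, 102.842083
3. -47.363056, 13.217500
4. 0.735546, 36.987655
5. -37.694008, -109.342222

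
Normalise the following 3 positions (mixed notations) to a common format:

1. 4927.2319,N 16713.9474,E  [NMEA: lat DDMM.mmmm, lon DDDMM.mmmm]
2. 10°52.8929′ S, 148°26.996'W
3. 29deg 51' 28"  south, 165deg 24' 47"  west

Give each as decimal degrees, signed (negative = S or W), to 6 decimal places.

Point 1:
  Latitude: split at 2 digits → 49° and 27.2319′; 49 + 27.2319/60 = 49.4538650
  N → positive
  Longitude: degrees = first 3 digits = 167, minutes = 13.9474; 167 + 13.9474/60 = 167.2324567
  E ⇒ keep positive
Point 2:
  Latitude: 10 + 52.8929/60 = 10.8815483
  S → negative
  λ: 26.996′ = 0.449933°; total 148.4499333
  W ⇒ negate
Point 3:
  Latitude: 51′ + 28″ = 51.46667′; 29 + 51.46667/60 = 29.8577778
  S → negative
  Lon: 165° + 24/60 + 47/3600 = 165 + 0.400000 + 0.013056 = 165.4130556
  W ⇒ negate

1. 49.453865, 167.232457
2. -10.881548, -148.449933
3. -29.857778, -165.413056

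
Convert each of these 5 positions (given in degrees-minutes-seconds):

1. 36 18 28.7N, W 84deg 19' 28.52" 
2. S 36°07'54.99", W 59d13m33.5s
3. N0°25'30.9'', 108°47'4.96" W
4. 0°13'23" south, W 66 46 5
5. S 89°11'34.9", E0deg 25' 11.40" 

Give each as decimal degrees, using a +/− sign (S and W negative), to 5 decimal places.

Point 1:
  Lat: 18′ + 28.7″ = 18.47833′; 36 + 18.47833/60 = 36.307972
  N ⇒ keep positive
  λ: 19′ + 28.52″ = 19.47533′; 84 + 19.47533/60 = 84.324589
  hemisphere W, so the sign is −
Point 2:
  Lat: 36 + 7/60 + 54.99/3600 = 36.131942
  S ⇒ negate
  λ: 13′ + 33.5″ = 13.55833′; 59 + 13.55833/60 = 59.225972
  W ⇒ negate
Point 3:
  Latitude: 0 + 25/60 + 30.9/3600 = 0.425250
  N ⇒ keep positive
  Longitude: 47′ + 4.96″ = 47.08267′; 108 + 47.08267/60 = 108.784711
  W ⇒ negate
Point 4:
  Lat: 0 + 13/60 + 23/3600 = 0.223056
  S → negative
  Longitude: 66° + 46/60 + 5/3600 = 66 + 0.766667 + 0.001389 = 66.768056
  W → negative
Point 5:
  Lat: 89 + 11/60 + 34.9/3600 = 89.193028
  S ⇒ negate
  λ: 0 + 25/60 + 11.4/3600 = 0.419833
  E → positive

1. 36.30797, -84.32459
2. -36.13194, -59.22597
3. 0.42525, -108.78471
4. -0.22306, -66.76806
5. -89.19303, 0.41983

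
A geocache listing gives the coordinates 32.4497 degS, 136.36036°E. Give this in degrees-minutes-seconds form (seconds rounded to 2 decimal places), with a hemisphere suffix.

Lat: 0.449700 × 60 = 26.98200′ → 26′, remainder × 60 = 58.9200″
λ: 0.360360 × 60 = 21.62160′ → 21′, remainder × 60 = 37.2960″

32°26′58.92″ S, 136°21′37.30″ E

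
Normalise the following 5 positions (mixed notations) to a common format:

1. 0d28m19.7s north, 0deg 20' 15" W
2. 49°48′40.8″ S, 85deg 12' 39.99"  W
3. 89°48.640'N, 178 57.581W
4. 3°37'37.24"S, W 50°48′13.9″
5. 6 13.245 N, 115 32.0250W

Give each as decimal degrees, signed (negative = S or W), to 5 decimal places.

1. 0.47214, -0.33750
2. -49.81133, -85.21111
3. 89.81067, -178.95968
4. -3.62701, -50.80386
5. 6.22075, -115.53375

Point 1:
  Lat: 28′ + 19.7″ = 28.32833′; 0 + 28.32833/60 = 0.472139
  N → positive
  Longitude: 0 + 20/60 + 15/3600 = 0.337500
  hemisphere W, so the sign is −
Point 2:
  Latitude: 48′ + 40.8″ = 48.68000′; 49 + 48.68000/60 = 49.811333
  hemisphere S, so the sign is −
  λ: 12′ + 39.99″ = 12.66650′; 85 + 12.66650/60 = 85.211108
  W → negative
Point 3:
  φ: 48.64′ = 0.810667°; total 89.810667
  N → positive
  Longitude: 178 + 57.581/60 = 178.959683
  hemisphere W, so the sign is −
Point 4:
  Latitude: 3° + 37/60 + 37.24/3600 = 3 + 0.616667 + 0.010344 = 3.627011
  S ⇒ negate
  Longitude: 48′ + 13.9″ = 48.23167′; 50 + 48.23167/60 = 50.803861
  hemisphere W, so the sign is −
Point 5:
  Lat: 13.245′ = 0.220750°; total 6.220750
  N ⇒ keep positive
  λ: 32.025′ = 0.533750°; total 115.533750
  W → negative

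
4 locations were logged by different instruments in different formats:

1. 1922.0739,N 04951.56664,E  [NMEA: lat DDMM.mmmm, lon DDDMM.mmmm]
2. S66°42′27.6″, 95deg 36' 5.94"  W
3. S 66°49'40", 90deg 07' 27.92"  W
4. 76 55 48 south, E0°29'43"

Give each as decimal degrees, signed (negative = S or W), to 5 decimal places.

Point 1:
  Latitude: degrees = first 2 digits = 19, minutes = 22.0739; 19 + 22.0739/60 = 19.367898
  N ⇒ keep positive
  Lon: degrees = first 3 digits = 49, minutes = 51.56664; 49 + 51.56664/60 = 49.859444
  E → positive
Point 2:
  Latitude: 42′ + 27.6″ = 42.46000′; 66 + 42.46000/60 = 66.707667
  S → negative
  λ: 95° + 36/60 + 5.94/3600 = 95 + 0.600000 + 0.001650 = 95.601650
  W → negative
Point 3:
  Latitude: 66° + 49/60 + 40/3600 = 66 + 0.816667 + 0.011111 = 66.827778
  S ⇒ negate
  λ: 90 + 7/60 + 27.92/3600 = 90.124422
  hemisphere W, so the sign is −
Point 4:
  Lat: 55′ + 48″ = 55.80000′; 76 + 55.80000/60 = 76.930000
  hemisphere S, so the sign is −
  λ: 0° + 29/60 + 43/3600 = 0 + 0.483333 + 0.011944 = 0.495278
  E ⇒ keep positive

1. 19.36790, 49.85944
2. -66.70767, -95.60165
3. -66.82778, -90.12442
4. -76.93000, 0.49528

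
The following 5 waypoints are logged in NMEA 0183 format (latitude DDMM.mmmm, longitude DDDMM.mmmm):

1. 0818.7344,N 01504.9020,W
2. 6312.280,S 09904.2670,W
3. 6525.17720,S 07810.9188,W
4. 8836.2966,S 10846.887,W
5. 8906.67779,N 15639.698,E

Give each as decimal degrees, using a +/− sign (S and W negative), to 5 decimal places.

Point 1:
  Lat: split at 2 digits → 08° and 18.7344′; 8 + 18.7344/60 = 8.312240
  N → positive
  λ: degrees = first 3 digits = 15, minutes = 4.902; 15 + 4.902/60 = 15.081700
  hemisphere W, so the sign is −
Point 2:
  Lat: degrees = first 2 digits = 63, minutes = 12.28; 63 + 12.28/60 = 63.204667
  S → negative
  λ: degrees = first 3 digits = 99, minutes = 4.267; 99 + 4.267/60 = 99.071117
  hemisphere W, so the sign is −
Point 3:
  Latitude: split at 2 digits → 65° and 25.1772′; 65 + 25.1772/60 = 65.419620
  hemisphere S, so the sign is −
  Lon: degrees = first 3 digits = 78, minutes = 10.9188; 78 + 10.9188/60 = 78.181980
  W → negative
Point 4:
  Latitude: split at 2 digits → 88° and 36.2966′; 88 + 36.2966/60 = 88.604943
  hemisphere S, so the sign is −
  Longitude: degrees = first 3 digits = 108, minutes = 46.887; 108 + 46.887/60 = 108.781450
  W ⇒ negate
Point 5:
  Lat: split at 2 digits → 89° and 6.67779′; 89 + 6.67779/60 = 89.111297
  N → positive
  λ: split at 3 digits → 156° and 39.698′; 156 + 39.698/60 = 156.661633
  E ⇒ keep positive

1. 8.31224, -15.08170
2. -63.20467, -99.07112
3. -65.41962, -78.18198
4. -88.60494, -108.78145
5. 89.11130, 156.66163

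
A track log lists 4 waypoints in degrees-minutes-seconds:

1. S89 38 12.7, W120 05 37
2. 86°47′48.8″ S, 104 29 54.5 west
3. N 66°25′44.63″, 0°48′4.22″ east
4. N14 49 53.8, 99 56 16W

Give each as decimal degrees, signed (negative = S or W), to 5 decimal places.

1. -89.63686, -120.09361
2. -86.79689, -104.49847
3. 66.42906, 0.80117
4. 14.83161, -99.93778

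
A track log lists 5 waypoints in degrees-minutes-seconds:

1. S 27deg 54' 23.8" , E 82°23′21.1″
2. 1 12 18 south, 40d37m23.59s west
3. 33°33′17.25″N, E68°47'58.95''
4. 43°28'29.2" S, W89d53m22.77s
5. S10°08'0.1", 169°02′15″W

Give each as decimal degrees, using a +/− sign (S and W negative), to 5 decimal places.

Point 1:
  Latitude: 54′ + 23.8″ = 54.39667′; 27 + 54.39667/60 = 27.906611
  S → negative
  Lon: 82 + 23/60 + 21.1/3600 = 82.389194
  E ⇒ keep positive
Point 2:
  Latitude: 1° + 12/60 + 18/3600 = 1 + 0.200000 + 0.005000 = 1.205000
  S → negative
  λ: 40 + 37/60 + 23.59/3600 = 40.623219
  W → negative
Point 3:
  φ: 33° + 33/60 + 17.25/3600 = 33 + 0.550000 + 0.004792 = 33.554792
  N → positive
  Lon: 68° + 47/60 + 58.95/3600 = 68 + 0.783333 + 0.016375 = 68.799708
  E → positive
Point 4:
  Latitude: 43 + 28/60 + 29.2/3600 = 43.474778
  S ⇒ negate
  Longitude: 89 + 53/60 + 22.77/3600 = 89.889658
  W → negative
Point 5:
  Latitude: 8′ + 0.1″ = 8.00167′; 10 + 8.00167/60 = 10.133361
  S → negative
  Longitude: 169 + 2/60 + 15/3600 = 169.037500
  W → negative

1. -27.90661, 82.38919
2. -1.20500, -40.62322
3. 33.55479, 68.79971
4. -43.47478, -89.88966
5. -10.13336, -169.03750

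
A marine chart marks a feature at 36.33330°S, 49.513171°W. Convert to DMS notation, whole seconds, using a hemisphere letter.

Latitude: whole degrees 36; 19.99800′ → 19′ and 59.88″
rounding gives 60″ → carry → 36°20′0″
Lon: whole degrees 49; 30.79026′ → 30′ and 47.42″

36°20′0″ S, 49°30′47″ W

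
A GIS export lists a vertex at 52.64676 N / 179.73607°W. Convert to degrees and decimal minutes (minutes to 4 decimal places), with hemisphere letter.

Lat: minutes = (52.646760 − 52) × 60 = 38.805600
λ: fractional part 0.736070 → 44.164200 minutes

52° 38.8056′ N, 179° 44.1642′ W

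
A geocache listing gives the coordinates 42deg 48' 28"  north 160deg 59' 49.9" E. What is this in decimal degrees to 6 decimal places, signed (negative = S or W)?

42.807778, 160.997194

Lat: 48′ + 28″ = 48.46667′; 42 + 48.46667/60 = 42.8077778
N ⇒ keep positive
Longitude: 160 + 59/60 + 49.9/3600 = 160.9971944
E ⇒ keep positive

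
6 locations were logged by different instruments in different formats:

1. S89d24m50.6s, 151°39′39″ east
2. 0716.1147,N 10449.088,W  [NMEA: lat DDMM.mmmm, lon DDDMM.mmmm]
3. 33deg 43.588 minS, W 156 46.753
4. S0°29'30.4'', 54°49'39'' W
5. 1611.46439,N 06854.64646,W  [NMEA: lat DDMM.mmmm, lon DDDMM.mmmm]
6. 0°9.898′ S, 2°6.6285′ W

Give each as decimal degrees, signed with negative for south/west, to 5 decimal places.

1. -89.41406, 151.66083
2. 7.26858, -104.81813
3. -33.72647, -156.77922
4. -0.49178, -54.82750
5. 16.19107, -68.91077
6. -0.16497, -2.11048

Point 1:
  φ: 24′ + 50.6″ = 24.84333′; 89 + 24.84333/60 = 89.414056
  S ⇒ negate
  Lon: 151 + 39/60 + 39/3600 = 151.660833
  E → positive
Point 2:
  Latitude: split at 2 digits → 07° and 16.1147′; 7 + 16.1147/60 = 7.268578
  N → positive
  Longitude: degrees = first 3 digits = 104, minutes = 49.088; 104 + 49.088/60 = 104.818133
  hemisphere W, so the sign is −
Point 3:
  Latitude: 43.588′ = 0.726467°; total 33.726467
  S ⇒ negate
  Longitude: 156 + 46.753/60 = 156.779217
  hemisphere W, so the sign is −
Point 4:
  Lat: 0° + 29/60 + 30.4/3600 = 0 + 0.483333 + 0.008444 = 0.491778
  hemisphere S, so the sign is −
  λ: 54° + 49/60 + 39/3600 = 54 + 0.816667 + 0.010833 = 54.827500
  W ⇒ negate
Point 5:
  φ: split at 2 digits → 16° and 11.46439′; 16 + 11.46439/60 = 16.191073
  N ⇒ keep positive
  λ: split at 3 digits → 068° and 54.64646′; 68 + 54.64646/60 = 68.910774
  W ⇒ negate
Point 6:
  φ: 9.898′ = 0.164967°; total 0.164967
  S → negative
  Longitude: 6.6285′ = 0.110475°; total 2.110475
  hemisphere W, so the sign is −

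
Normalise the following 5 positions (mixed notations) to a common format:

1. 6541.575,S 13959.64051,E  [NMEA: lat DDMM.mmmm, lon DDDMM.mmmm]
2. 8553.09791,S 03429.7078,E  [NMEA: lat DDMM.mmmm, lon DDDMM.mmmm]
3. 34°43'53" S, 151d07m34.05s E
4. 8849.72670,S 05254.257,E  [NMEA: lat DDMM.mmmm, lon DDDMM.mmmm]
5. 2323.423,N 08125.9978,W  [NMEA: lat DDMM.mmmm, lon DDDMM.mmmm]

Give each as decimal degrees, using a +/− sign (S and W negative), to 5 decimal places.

Point 1:
  Lat: split at 2 digits → 65° and 41.575′; 65 + 41.575/60 = 65.692917
  S ⇒ negate
  Lon: degrees = first 3 digits = 139, minutes = 59.64051; 139 + 59.64051/60 = 139.994009
  E → positive
Point 2:
  Latitude: degrees = first 2 digits = 85, minutes = 53.09791; 85 + 53.09791/60 = 85.884965
  S ⇒ negate
  Lon: degrees = first 3 digits = 34, minutes = 29.7078; 34 + 29.7078/60 = 34.495130
  E ⇒ keep positive
Point 3:
  φ: 43′ + 53″ = 43.88333′; 34 + 43.88333/60 = 34.731389
  S ⇒ negate
  Lon: 7′ + 34.05″ = 7.56750′; 151 + 7.56750/60 = 151.126125
  E → positive
Point 4:
  Lat: degrees = first 2 digits = 88, minutes = 49.7267; 88 + 49.7267/60 = 88.828778
  hemisphere S, so the sign is −
  λ: degrees = first 3 digits = 52, minutes = 54.257; 52 + 54.257/60 = 52.904283
  E → positive
Point 5:
  Lat: degrees = first 2 digits = 23, minutes = 23.423; 23 + 23.423/60 = 23.390383
  N ⇒ keep positive
  Longitude: degrees = first 3 digits = 81, minutes = 25.9978; 81 + 25.9978/60 = 81.433297
  hemisphere W, so the sign is −

1. -65.69292, 139.99401
2. -85.88497, 34.49513
3. -34.73139, 151.12613
4. -88.82878, 52.90428
5. 23.39038, -81.43330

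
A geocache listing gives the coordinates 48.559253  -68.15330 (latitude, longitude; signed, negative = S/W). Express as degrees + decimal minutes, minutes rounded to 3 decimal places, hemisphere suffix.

48° 33.555′ N, 68° 9.198′ W

φ: fractional part 0.559253 → 33.55518 minutes
Longitude is negative → W; |value| = 68.153300
Lon: fractional part 0.153300 → 9.19800 minutes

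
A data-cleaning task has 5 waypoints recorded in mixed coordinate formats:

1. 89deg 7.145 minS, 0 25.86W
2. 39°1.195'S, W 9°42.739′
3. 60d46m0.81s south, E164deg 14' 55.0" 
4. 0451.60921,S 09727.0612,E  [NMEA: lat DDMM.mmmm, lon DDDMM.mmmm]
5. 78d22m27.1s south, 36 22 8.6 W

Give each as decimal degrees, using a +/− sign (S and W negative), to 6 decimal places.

1. -89.119083, -0.431000
2. -39.019917, -9.712317
3. -60.766892, 164.248611
4. -4.860154, 97.451020
5. -78.374194, -36.369056

Point 1:
  Latitude: 7.145′ = 0.119083°; total 89.1190833
  S → negative
  λ: 25.86′ = 0.431000°; total 0.4310000
  W ⇒ negate
Point 2:
  Latitude: 39 + 1.195/60 = 39.0199167
  hemisphere S, so the sign is −
  Lon: 42.739′ = 0.712317°; total 9.7123167
  hemisphere W, so the sign is −
Point 3:
  φ: 60 + 46/60 + 0.81/3600 = 60.7668917
  hemisphere S, so the sign is −
  Lon: 164 + 14/60 + 55/3600 = 164.2486111
  E → positive
Point 4:
  Latitude: degrees = first 2 digits = 4, minutes = 51.60921; 4 + 51.60921/60 = 4.8601535
  hemisphere S, so the sign is −
  Longitude: split at 3 digits → 097° and 27.0612′; 97 + 27.0612/60 = 97.4510200
  E ⇒ keep positive
Point 5:
  Latitude: 78 + 22/60 + 27.1/3600 = 78.3741944
  hemisphere S, so the sign is −
  Longitude: 22′ + 8.6″ = 22.14333′; 36 + 22.14333/60 = 36.3690556
  W ⇒ negate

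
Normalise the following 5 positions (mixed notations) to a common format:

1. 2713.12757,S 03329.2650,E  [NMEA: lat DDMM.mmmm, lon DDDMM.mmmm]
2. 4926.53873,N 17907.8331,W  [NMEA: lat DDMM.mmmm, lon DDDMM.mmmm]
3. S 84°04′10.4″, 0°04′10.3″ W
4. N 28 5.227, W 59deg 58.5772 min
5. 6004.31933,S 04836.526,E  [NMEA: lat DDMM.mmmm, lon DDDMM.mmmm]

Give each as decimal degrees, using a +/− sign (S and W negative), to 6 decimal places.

Point 1:
  φ: degrees = first 2 digits = 27, minutes = 13.12757; 27 + 13.12757/60 = 27.2187928
  S → negative
  λ: split at 3 digits → 033° and 29.265′; 33 + 29.265/60 = 33.4877500
  E → positive
Point 2:
  Latitude: degrees = first 2 digits = 49, minutes = 26.53873; 49 + 26.53873/60 = 49.4423122
  N ⇒ keep positive
  λ: split at 3 digits → 179° and 7.8331′; 179 + 7.8331/60 = 179.1305517
  W → negative
Point 3:
  Lat: 84° + 4/60 + 10.4/3600 = 84 + 0.066667 + 0.002889 = 84.0695556
  S → negative
  Longitude: 0 + 4/60 + 10.3/3600 = 0.0695278
  W ⇒ negate
Point 4:
  Lat: 28 + 5.227/60 = 28.0871167
  N → positive
  Longitude: 58.5772′ = 0.976287°; total 59.9762867
  W → negative
Point 5:
  φ: degrees = first 2 digits = 60, minutes = 4.31933; 60 + 4.31933/60 = 60.0719888
  hemisphere S, so the sign is −
  Lon: split at 3 digits → 048° and 36.526′; 48 + 36.526/60 = 48.6087667
  E → positive

1. -27.218793, 33.487750
2. 49.442312, -179.130552
3. -84.069556, -0.069528
4. 28.087117, -59.976287
5. -60.071989, 48.608767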